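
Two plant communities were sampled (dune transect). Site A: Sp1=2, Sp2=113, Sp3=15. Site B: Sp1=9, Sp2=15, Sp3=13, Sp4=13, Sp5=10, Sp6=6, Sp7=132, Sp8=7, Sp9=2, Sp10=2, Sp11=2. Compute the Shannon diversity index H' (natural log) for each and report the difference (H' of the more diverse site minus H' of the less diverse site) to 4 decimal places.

1.0154

Site A: N=130, proportions 0.015385, 0.869231, 0.115385, giving H' = 0.435212 (working shown to 6 dp, full precision carried).
Site B: N=211, proportions 0.042654, 0.07109, 0.061611, 0.061611, 0.047393, 0.028436, 0.625592, 0.033175, 0.009479, 0.009479, 0.009479, giving H' = 1.450574.
Difference = |0.435212 − 1.450574| = 1.015362, i.e. 1.0154 to 4 decimal places.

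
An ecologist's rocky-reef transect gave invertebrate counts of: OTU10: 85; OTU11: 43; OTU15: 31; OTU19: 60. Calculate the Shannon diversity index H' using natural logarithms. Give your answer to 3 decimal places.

Total N = 85+43+31+60 = 219, so the proportions are 0.38813, 0.19635, 0.14155, 0.27397 (working shown to 5 dp, full precision carried).
Each pᵢ ln pᵢ term: 0.38813×(-0.94642)=-0.36733, 0.19635×(-1.62787)=-0.31963, 0.14155×(-1.95508)=-0.27675, 0.27397×(-1.29473)=-0.35472.
Sum = -1.31843, so H' = 1.318.

1.318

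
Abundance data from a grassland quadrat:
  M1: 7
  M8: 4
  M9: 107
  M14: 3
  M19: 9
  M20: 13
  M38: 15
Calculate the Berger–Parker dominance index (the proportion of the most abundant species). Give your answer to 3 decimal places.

0.677

Total N = 7+4+107+3+9+13+15 = 158, so the proportions are 0.0443, 0.02532, 0.67722, 0.01899, 0.05696, 0.08228, 0.09494 (working shown to 5 dp, full precision carried).
The largest proportion is 0.67722, i.e. d = 0.677 to 3 decimal places.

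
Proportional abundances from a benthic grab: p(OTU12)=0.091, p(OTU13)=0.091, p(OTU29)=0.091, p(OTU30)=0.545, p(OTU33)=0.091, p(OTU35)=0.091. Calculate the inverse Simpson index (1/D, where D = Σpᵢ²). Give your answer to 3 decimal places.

D = 0.091² + 0.091² + 0.091² + 0.545² + 0.091² + 0.091² = 0.008281 + 0.008281 + 0.008281 + 0.297025 + 0.008281 + 0.008281 = 0.338430 (working shown to 6 dp, full precision carried).
So 1/D = 2.95482, i.e. 2.955 to 3 decimal places.

2.955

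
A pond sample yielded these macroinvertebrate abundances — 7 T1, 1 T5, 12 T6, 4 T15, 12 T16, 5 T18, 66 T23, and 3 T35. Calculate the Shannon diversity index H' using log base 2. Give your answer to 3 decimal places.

Total N = 7+1+12+4+12+5+66+3 = 110, so the proportions are 0.06364, 0.00909, 0.10909, 0.03636, 0.10909, 0.04545, 0.6, 0.02727 (working shown to 5 dp, full precision carried).
Each pᵢ log₂ pᵢ term: 0.06364×(-3.97400)=-0.25289, 0.00909×(-6.78136)=-0.06165, 0.10909×(-3.19640)=-0.34870, 0.03636×(-4.78136)=-0.17387, 0.10909×(-3.19640)=-0.34870, 0.04545×(-4.45943)=-0.20270, 0.6×(-0.73697)=-0.44218, 0.02727×(-5.19640)=-0.14172.
Sum = -1.97240, so H' = 1.972.

1.972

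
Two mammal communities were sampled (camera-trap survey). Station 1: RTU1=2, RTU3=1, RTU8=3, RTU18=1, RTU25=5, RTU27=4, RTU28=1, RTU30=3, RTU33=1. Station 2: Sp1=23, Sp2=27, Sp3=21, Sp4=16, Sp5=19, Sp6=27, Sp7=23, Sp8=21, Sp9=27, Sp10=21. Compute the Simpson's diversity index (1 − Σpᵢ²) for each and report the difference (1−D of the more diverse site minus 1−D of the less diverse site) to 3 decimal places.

0.050

Station 1: N=21, proportions 0.09524, 0.04762, 0.14286, 0.04762, 0.2381, 0.19048, 0.04762, 0.14286, 0.04762, giving 1−D = 0.84807 (working shown to 5 dp, full precision carried).
Station 2: N=225, proportions 0.10222, 0.12, 0.09333, 0.07111, 0.08444, 0.12, 0.10222, 0.09333, 0.12, 0.09333, giving 1−D = 0.89758.
Difference = |0.84807 − 0.89758| = 0.04951, i.e. 0.050 to 3 decimal places.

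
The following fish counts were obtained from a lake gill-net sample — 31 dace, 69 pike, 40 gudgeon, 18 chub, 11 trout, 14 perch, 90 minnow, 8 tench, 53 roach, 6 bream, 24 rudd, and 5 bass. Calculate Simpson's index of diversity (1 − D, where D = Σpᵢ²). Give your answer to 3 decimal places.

0.856

Total N = 31+69+40+18+11+14+90+8+53+6+24+5 = 369, so the proportions are 0.08401, 0.18699, 0.1084, 0.04878, 0.02981, 0.03794, 0.2439, 0.02168, 0.14363, 0.01626, 0.06504, 0.01355 (working shown to 5 dp, full precision carried).
D = 0.08401² + 0.18699² + 0.1084² + 0.04878² + 0.02981² + 0.03794² + 0.2439² + 0.02168² + 0.14363² + 0.01626² + 0.06504² + 0.01355² = 0.00706 + 0.03497 + 0.01175 + 0.00238 + 0.00089 + 0.00144 + 0.05949 + 0.00047 + 0.02063 + 0.00026 + 0.00423 + 0.00018 = 0.14375.
So 1 − D = 0.85625, i.e. 0.856 to 3 decimal places.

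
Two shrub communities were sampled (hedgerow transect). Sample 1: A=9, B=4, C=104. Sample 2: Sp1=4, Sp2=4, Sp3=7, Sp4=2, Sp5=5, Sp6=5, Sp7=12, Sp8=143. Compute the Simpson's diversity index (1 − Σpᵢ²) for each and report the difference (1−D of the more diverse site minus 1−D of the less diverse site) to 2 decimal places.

0.17

Sample 1: N=117, proportions 0.0769, 0.0342, 0.8889, giving 1−D = 0.2028 (working shown to 4 dp, full precision carried).
Sample 2: N=182, proportions 0.022, 0.022, 0.0385, 0.011, 0.0275, 0.0275, 0.0659, 0.7857, giving 1−D = 0.3742.
Difference = |0.2028 − 0.3742| = 0.1714, i.e. 0.17 to 2 decimal places.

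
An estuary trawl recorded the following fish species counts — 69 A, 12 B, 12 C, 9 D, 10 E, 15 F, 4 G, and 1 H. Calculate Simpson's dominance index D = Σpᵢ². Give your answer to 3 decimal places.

Total N = 69+12+12+9+10+15+4+1 = 132, so the proportions are 0.52273, 0.09091, 0.09091, 0.06818, 0.07576, 0.11364, 0.0303, 0.00758 (working shown to 5 dp, full precision carried).
D = 0.52273² + 0.09091² + 0.09091² + 0.06818² + 0.07576² + 0.11364² + 0.0303² + 0.00758² = 0.27324 + 0.00826 + 0.00826 + 0.00465 + 0.00574 + 0.01291 + 0.00092 + 0.00006 = 0.31405.
To 3 decimal places, D = 0.314.

0.314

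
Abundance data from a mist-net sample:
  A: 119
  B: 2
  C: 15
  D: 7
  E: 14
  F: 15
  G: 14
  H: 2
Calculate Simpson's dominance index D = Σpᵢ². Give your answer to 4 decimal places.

Total N = 119+2+15+7+14+15+14+2 = 188, so the proportions are 0.632979, 0.010638, 0.079787, 0.037234, 0.074468, 0.079787, 0.074468, 0.010638 (working shown to 6 dp, full precision carried).
D = 0.632979² + 0.010638² + 0.079787² + 0.037234² + 0.074468² + 0.079787² + 0.074468² + 0.010638² = 0.400662 + 0.000113 + 0.006366 + 0.001386 + 0.005545 + 0.006366 + 0.005545 + 0.000113 = 0.426098.
To 4 decimal places, D = 0.4261.

0.4261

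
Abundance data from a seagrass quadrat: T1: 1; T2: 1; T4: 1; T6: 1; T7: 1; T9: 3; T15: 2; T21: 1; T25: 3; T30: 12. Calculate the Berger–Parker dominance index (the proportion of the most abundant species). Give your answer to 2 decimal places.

Total N = 1+1+1+1+1+3+2+1+3+12 = 26, so the proportions are 0.0385, 0.0385, 0.0385, 0.0385, 0.0385, 0.1154, 0.0769, 0.0385, 0.1154, 0.4615 (working shown to 4 dp, full precision carried).
The largest proportion is 0.4615, i.e. d = 0.46 to 2 decimal places.

0.46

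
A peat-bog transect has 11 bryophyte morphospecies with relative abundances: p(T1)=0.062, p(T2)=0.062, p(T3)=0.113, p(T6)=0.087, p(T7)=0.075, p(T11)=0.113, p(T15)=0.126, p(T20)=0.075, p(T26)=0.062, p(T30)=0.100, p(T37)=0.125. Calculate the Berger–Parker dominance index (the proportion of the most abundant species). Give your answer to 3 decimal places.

The largest proportion is 0.126, i.e. d = 0.126 to 3 decimal places.

0.126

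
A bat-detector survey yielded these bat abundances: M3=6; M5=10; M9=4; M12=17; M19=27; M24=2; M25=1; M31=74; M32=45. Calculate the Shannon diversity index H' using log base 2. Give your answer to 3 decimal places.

Total N = 6+10+4+17+27+2+1+74+45 = 186, so the proportions are 0.0322581, 0.0537634, 0.0215054, 0.0913978, 0.1451613, 0.0107527, 0.0053763, 0.3978495, 0.2419355 (working shown to 7 dp, full precision carried).
Each pᵢ log₂ pᵢ term: 0.0322581×(-4.9541963)=-0.1598128, 0.0537634×(-4.2172307)=-0.2267328, 0.0215054×(-5.5391588)=-0.1191217, 0.0913978×(-3.4516960)=-0.3154776, 0.1451613×(-2.7842713)=-0.4041684, 0.0107527×(-6.5391588)=-0.0703135, 0.0053763×(-7.5391588)=-0.0405331, 0.3978495×(-1.3297054)=-0.5290226, 0.2419355×(-2.0473057)=-0.4953159.
Sum = -2.3604985, so H' = 2.360.

2.360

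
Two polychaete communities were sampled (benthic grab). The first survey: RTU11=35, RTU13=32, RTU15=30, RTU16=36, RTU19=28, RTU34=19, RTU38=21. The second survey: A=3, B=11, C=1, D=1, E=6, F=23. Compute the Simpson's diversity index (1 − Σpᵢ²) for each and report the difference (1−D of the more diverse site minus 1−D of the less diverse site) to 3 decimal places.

The first survey: N=201, proportions 0.17413, 0.1592, 0.14925, 0.1791, 0.1393, 0.09453, 0.10448, giving 1−D = 0.85072 (working shown to 5 dp, full precision carried).
The second survey: N=45, proportions 0.06667, 0.24444, 0.02222, 0.02222, 0.13333, 0.51111, giving 1−D = 0.65580.
Difference = |0.85072 − 0.65580| = 0.19492, i.e. 0.195 to 3 decimal places.

0.195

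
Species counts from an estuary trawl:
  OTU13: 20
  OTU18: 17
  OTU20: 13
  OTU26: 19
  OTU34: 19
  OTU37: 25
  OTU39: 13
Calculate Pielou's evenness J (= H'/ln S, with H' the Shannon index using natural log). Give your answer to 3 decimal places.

0.988

Total N = 20+17+13+19+19+25+13 = 126, so the proportions are 0.15873, 0.13492, 0.10317, 0.15079, 0.15079, 0.19841, 0.10317 (working shown to 5 dp, full precision carried).
H' = −Σ pᵢ ln pᵢ = −((-0.29215) + (-0.27026) + (-0.23434) + (-0.28528) + (-0.28528) + (-0.32091) + (-0.23434)) = 1.92256.
With S = 7 species, ln S = 1.94591, so J = 1.92256/1.94591 = 0.98800, i.e. 0.988 to 3 decimal places.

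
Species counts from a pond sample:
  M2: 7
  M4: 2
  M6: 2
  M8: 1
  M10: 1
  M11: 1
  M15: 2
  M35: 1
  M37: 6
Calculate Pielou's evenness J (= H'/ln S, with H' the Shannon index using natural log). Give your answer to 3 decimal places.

0.862

Total N = 7+2+2+1+1+1+2+1+6 = 23, so the proportions are 0.30435, 0.08696, 0.08696, 0.04348, 0.04348, 0.04348, 0.08696, 0.04348, 0.26087 (working shown to 5 dp, full precision carried).
H' = −Σ pᵢ ln pᵢ = −((-0.36205) + (-0.21238) + (-0.21238) + (-0.13633) + (-0.13633) + (-0.13633) + (-0.21238) + (-0.13633) + (-0.35054)) = 1.89502.
With S = 9 species, ln S = 2.19722, so J = 1.89502/2.19722 = 0.86246, i.e. 0.862 to 3 decimal places.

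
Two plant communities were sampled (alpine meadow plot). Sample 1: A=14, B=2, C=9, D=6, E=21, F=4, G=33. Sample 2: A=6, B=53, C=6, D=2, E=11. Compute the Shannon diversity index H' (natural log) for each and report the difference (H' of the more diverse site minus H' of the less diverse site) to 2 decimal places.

Sample 1: N=89, proportions 0.1573, 0.02247, 0.10112, 0.06742, 0.23596, 0.04494, 0.37079, giving H' = 1.63781 (working shown to 5 dp, full precision carried).
Sample 2: N=78, proportions 0.07692, 0.67949, 0.07692, 0.02564, 0.14103, giving H' = 1.02735.
Difference = |1.63781 − 1.02735| = 0.61046, i.e. 0.61 to 2 decimal places.

0.61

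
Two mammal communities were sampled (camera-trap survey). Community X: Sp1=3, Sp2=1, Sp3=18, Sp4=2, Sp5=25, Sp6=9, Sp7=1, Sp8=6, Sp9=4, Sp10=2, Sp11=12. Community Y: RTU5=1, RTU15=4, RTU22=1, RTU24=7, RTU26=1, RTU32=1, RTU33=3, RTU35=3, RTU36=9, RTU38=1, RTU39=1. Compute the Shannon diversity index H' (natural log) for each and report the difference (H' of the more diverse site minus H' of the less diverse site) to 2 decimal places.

0.09

Community X: N=83, proportions 0.0361, 0.012, 0.2169, 0.0241, 0.3012, 0.1084, 0.012, 0.0723, 0.0482, 0.0241, 0.1446, giving H' = 1.9555 (working shown to 4 dp, full precision carried).
Community Y: N=32, proportions 0.0312, 0.125, 0.0312, 0.2188, 0.0312, 0.0312, 0.0938, 0.0938, 0.2812, 0.0312, 0.0312, giving H' = 2.0428.
Difference = |1.9555 − 2.0428| = 0.0873, i.e. 0.09 to 2 decimal places.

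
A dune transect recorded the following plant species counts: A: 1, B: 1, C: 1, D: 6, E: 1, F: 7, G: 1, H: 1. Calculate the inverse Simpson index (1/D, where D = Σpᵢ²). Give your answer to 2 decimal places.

3.97

Total N = 1+1+1+6+1+7+1+1 = 19, so the proportions are 0.052632, 0.052632, 0.052632, 0.315789, 0.052632, 0.368421, 0.052632, 0.052632 (working shown to 6 dp, full precision carried).
D = 0.052632² + 0.052632² + 0.052632² + 0.315789² + 0.052632² + 0.368421² + 0.052632² + 0.052632² = 0.002770 + 0.002770 + 0.002770 + 0.099723 + 0.002770 + 0.135734 + 0.002770 + 0.002770 = 0.252078.
So 1/D = 3.9670, i.e. 3.97 to 2 decimal places.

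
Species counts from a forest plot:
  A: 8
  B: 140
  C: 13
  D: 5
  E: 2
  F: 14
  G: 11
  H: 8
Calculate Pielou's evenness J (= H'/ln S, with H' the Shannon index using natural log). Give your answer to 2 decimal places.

Total N = 8+140+13+5+2+14+11+8 = 201, so the proportions are 0.0398, 0.6965, 0.0647, 0.0249, 0.01, 0.0697, 0.0547, 0.0398 (working shown to 4 dp, full precision carried).
H' = −Σ pᵢ ln pᵢ = −((-0.1283) + (-0.2519) + (-0.1771) + (-0.0919) + (-0.0459) + (-0.1856) + (-0.1590) + (-0.1283)) = 1.1680.
With S = 8 species, ln S = 2.0794, so J = 1.1680/2.0794 = 0.5617, i.e. 0.56 to 2 decimal places.

0.56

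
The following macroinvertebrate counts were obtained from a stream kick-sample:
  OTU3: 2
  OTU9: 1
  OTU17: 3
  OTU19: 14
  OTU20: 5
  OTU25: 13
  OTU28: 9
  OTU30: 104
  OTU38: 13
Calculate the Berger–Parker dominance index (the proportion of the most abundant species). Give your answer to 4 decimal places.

Total N = 2+1+3+14+5+13+9+104+13 = 164, so the proportions are 0.012195, 0.006098, 0.018293, 0.085366, 0.030488, 0.079268, 0.054878, 0.634146, 0.079268 (working shown to 6 dp, full precision carried).
The largest proportion is 0.634146, i.e. d = 0.6341 to 4 decimal places.

0.6341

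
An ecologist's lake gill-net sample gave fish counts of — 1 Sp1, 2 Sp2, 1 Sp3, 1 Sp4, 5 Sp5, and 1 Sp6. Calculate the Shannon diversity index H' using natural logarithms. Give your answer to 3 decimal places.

1.540

Total N = 1+2+1+1+5+1 = 11, so the proportions are 0.09091, 0.18182, 0.09091, 0.09091, 0.45455, 0.09091 (working shown to 5 dp, full precision carried).
Each pᵢ ln pᵢ term: 0.09091×(-2.39790)=-0.21799, 0.18182×(-1.70475)=-0.30995, 0.09091×(-2.39790)=-0.21799, 0.09091×(-2.39790)=-0.21799, 0.45455×(-0.78846)=-0.35839, 0.09091×(-2.39790)=-0.21799.
Sum = -1.54031, so H' = 1.540.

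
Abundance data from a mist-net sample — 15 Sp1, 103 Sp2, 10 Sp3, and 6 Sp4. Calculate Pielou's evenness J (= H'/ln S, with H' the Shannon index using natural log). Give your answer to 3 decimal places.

Total N = 15+103+10+6 = 134, so the proportions are 0.11194, 0.76866, 0.07463, 0.04478 (working shown to 5 dp, full precision carried).
H' = −Σ pᵢ ln pᵢ = −((-0.24513) + (-0.20224) + (-0.19368) + (-0.13908)) = 0.78012.
With S = 4 species, ln S = 1.38629, so J = 0.78012/1.38629 = 0.56274, i.e. 0.563 to 3 decimal places.

0.563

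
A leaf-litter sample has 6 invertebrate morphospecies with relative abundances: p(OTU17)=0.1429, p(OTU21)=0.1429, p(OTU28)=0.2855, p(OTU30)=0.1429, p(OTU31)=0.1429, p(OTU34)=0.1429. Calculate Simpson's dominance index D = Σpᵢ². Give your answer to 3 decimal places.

D = 0.1429² + 0.1429² + 0.2855² + 0.1429² + 0.1429² + 0.1429² = 0.02042 + 0.02042 + 0.08151 + 0.02042 + 0.02042 + 0.02042 = 0.18361 (working shown to 5 dp, full precision carried).
To 3 decimal places, D = 0.184.

0.184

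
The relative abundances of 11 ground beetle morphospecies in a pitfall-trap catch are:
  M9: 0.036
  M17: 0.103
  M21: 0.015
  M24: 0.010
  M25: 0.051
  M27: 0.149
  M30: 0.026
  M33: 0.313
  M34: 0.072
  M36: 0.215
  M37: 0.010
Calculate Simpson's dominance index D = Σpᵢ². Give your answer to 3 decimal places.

0.187

D = 0.036² + 0.103² + 0.015² + 0.01² + 0.051² + 0.149² + 0.026² + 0.313² + 0.072² + 0.215² + 0.01² = 0.00130 + 0.01061 + 0.00022 + 0.00010 + 0.00260 + 0.02220 + 0.00068 + 0.09797 + 0.00518 + 0.04622 + 0.00010 = 0.18719 (working shown to 5 dp, full precision carried).
To 3 decimal places, D = 0.187.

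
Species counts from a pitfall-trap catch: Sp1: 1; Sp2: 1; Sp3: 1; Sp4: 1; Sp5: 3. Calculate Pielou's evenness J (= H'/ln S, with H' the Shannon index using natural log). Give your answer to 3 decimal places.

Total N = 1+1+1+1+3 = 7, so the proportions are 0.14286, 0.14286, 0.14286, 0.14286, 0.42857 (working shown to 5 dp, full precision carried).
H' = −Σ pᵢ ln pᵢ = −((-0.27799) + (-0.27799) + (-0.27799) + (-0.27799) + (-0.36313)) = 1.47508.
With S = 5 species, ln S = 1.60944, so J = 1.47508/1.60944 = 0.91652, i.e. 0.917 to 3 decimal places.

0.917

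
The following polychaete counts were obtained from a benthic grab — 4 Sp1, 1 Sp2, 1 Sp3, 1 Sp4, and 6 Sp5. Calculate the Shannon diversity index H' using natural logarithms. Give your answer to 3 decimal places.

Total N = 4+1+1+1+6 = 13, so the proportions are 0.30769, 0.07692, 0.07692, 0.07692, 0.46154 (working shown to 5 dp, full precision carried).
Each pᵢ ln pᵢ term: 0.30769×(-1.17865)=-0.36266, 0.07692×(-2.56495)=-0.19730, 0.07692×(-2.56495)=-0.19730, 0.07692×(-2.56495)=-0.19730, 0.46154×(-0.77319)=-0.35686.
Sum = -1.31143, so H' = 1.311.

1.311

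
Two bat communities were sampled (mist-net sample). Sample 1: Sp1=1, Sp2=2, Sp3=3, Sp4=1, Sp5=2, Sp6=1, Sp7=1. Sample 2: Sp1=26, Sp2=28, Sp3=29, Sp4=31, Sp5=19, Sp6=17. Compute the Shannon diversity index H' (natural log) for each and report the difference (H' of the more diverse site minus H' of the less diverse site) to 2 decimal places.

0.08

Sample 1: N=11, proportions 0.0909, 0.1818, 0.2727, 0.0909, 0.1818, 0.0909, 0.0909, giving H' = 1.8462 (working shown to 4 dp, full precision carried).
Sample 2: N=150, proportions 0.1733, 0.1867, 0.1933, 0.2067, 0.1267, 0.1133, giving H' = 1.7691.
Difference = |1.8462 − 1.7691| = 0.0771, i.e. 0.08 to 2 decimal places.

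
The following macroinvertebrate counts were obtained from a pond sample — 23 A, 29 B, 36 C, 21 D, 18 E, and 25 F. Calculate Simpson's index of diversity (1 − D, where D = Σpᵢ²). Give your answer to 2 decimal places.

0.82

Total N = 23+29+36+21+18+25 = 152, so the proportions are 0.1513, 0.1908, 0.2368, 0.1382, 0.1184, 0.1645 (working shown to 4 dp, full precision carried).
D = 0.1513² + 0.1908² + 0.2368² + 0.1382² + 0.1184² + 0.1645² = 0.0229 + 0.0364 + 0.0561 + 0.0191 + 0.0140 + 0.0271 = 0.1756.
So 1 − D = 0.8244, i.e. 0.82 to 2 decimal places.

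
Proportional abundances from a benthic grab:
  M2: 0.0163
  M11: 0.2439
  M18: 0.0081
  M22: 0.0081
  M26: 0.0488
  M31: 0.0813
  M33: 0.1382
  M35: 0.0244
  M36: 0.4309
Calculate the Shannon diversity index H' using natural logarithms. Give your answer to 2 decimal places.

Each pᵢ ln pᵢ term (working shown to 4 dp, full precision carried): 0.0163×(-4.1166)=-0.0671, 0.2439×(-1.4110)=-0.3441, 0.0081×(-4.8159)=-0.0390, 0.0081×(-4.8159)=-0.0390, 0.0488×(-3.0200)=-0.1474, 0.0813×(-2.5096)=-0.2040, 0.1382×(-1.9791)=-0.2735, 0.0244×(-3.7132)=-0.0906, 0.4309×(-0.8419)=-0.3628.
Sum = -1.5675, so H' = 1.57.

1.57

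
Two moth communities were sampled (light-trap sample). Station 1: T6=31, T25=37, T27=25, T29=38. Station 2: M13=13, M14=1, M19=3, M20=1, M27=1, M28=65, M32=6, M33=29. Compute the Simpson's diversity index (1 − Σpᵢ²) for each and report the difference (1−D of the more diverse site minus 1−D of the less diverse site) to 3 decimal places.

Station 1: N=131, proportions 0.23664, 0.28244, 0.19084, 0.29008, giving 1−D = 0.74366 (working shown to 5 dp, full precision carried).
Station 2: N=119, proportions 0.10924, 0.0084, 0.02521, 0.0084, 0.0084, 0.54622, 0.05042, 0.2437, giving 1−D = 0.62693.
Difference = |0.74366 − 0.62693| = 0.11673, i.e. 0.117 to 3 decimal places.

0.117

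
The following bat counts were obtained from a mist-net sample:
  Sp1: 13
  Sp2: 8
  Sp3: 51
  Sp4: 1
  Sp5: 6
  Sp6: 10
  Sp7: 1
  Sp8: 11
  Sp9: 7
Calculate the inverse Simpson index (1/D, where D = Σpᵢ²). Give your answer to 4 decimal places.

Total N = 13+8+51+1+6+10+1+11+7 = 108, so the proportions are 0.12037037, 0.07407407, 0.47222222, 0.00925926, 0.05555556, 0.09259259, 0.00925926, 0.10185185, 0.06481481 (working shown to 8 dp, full precision carried).
D = 0.12037037² + 0.07407407² + 0.47222222² + 0.00925926² + 0.05555556² + 0.09259259² + 0.00925926² + 0.10185185² + 0.06481481² = 0.01448903 + 0.00548697 + 0.22299383 + 0.00008573 + 0.00308642 + 0.00857339 + 0.00008573 + 0.01037380 + 0.00420096 = 0.26937586.
So 1/D = 3.712285, i.e. 3.7123 to 4 decimal places.

3.7123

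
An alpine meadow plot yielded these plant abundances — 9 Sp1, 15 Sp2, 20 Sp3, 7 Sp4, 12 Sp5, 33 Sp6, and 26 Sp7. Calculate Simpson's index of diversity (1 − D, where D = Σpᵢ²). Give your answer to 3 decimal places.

Total N = 9+15+20+7+12+33+26 = 122, so the proportions are 0.07377, 0.12295, 0.16393, 0.05738, 0.09836, 0.27049, 0.21311 (working shown to 5 dp, full precision carried).
D = 0.07377² + 0.12295² + 0.16393² + 0.05738² + 0.09836² + 0.27049² + 0.21311² = 0.00544 + 0.01512 + 0.02687 + 0.00329 + 0.00967 + 0.07317 + 0.04542 = 0.17898.
So 1 − D = 0.82102, i.e. 0.821 to 3 decimal places.

0.821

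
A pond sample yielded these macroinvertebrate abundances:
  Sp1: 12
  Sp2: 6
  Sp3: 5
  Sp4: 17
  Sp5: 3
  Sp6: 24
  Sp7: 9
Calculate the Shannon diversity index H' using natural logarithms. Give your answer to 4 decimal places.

1.7501

Total N = 12+6+5+17+3+24+9 = 76, so the proportions are 0.157895, 0.078947, 0.065789, 0.223684, 0.039474, 0.315789, 0.118421 (working shown to 6 dp, full precision carried).
Each pᵢ ln pᵢ term: 0.157895×(-1.845827)=-0.291446, 0.078947×(-2.538974)=-0.200445, 0.065789×(-2.721295)=-0.179033, 0.223684×(-1.497520)=-0.334972, 0.039474×(-3.232121)=-0.127584, 0.315789×(-1.152680)=-0.364004, 0.118421×(-2.133509)=-0.252652.
Sum = -1.750136, so H' = 1.7501.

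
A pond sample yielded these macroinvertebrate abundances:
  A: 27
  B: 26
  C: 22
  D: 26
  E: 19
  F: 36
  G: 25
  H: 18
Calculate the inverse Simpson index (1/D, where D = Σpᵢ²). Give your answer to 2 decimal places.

Total N = 27+26+22+26+19+36+25+18 = 199, so the proportions are 0.135678, 0.130653, 0.110553, 0.130653, 0.095477, 0.180905, 0.125628, 0.090452 (working shown to 6 dp, full precision carried).
D = 0.135678² + 0.130653² + 0.110553² + 0.130653² + 0.095477² + 0.180905² + 0.125628² + 0.090452² = 0.018409 + 0.017070 + 0.012222 + 0.017070 + 0.009116 + 0.032726 + 0.015782 + 0.008182 = 0.130578.
So 1/D = 7.6583, i.e. 7.66 to 2 decimal places.

7.66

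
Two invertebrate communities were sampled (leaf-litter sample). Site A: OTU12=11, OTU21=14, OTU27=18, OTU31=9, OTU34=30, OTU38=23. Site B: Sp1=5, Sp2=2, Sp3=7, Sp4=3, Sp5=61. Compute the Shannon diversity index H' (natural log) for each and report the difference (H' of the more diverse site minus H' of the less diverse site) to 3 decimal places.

0.904

Site A: N=105, proportions 0.10476, 0.13333, 0.17143, 0.08571, 0.28571, 0.21905, giving H' = 1.70846 (working shown to 5 dp, full precision carried).
Site B: N=78, proportions 0.0641, 0.02564, 0.08974, 0.03846, 0.78205, giving H' = 0.80397.
Difference = |1.70846 − 0.80397| = 0.90449, i.e. 0.904 to 3 decimal places.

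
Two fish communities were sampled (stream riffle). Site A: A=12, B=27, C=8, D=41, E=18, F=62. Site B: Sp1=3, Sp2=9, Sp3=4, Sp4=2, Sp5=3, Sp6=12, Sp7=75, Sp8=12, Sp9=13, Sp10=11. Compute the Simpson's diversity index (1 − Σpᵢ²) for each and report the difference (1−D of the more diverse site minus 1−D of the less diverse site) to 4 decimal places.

Site A: N=168, proportions 0.0714286, 0.1607143, 0.047619, 0.2440476, 0.1071429, 0.3690476, giving 1−D = 0.7595663 (working shown to 7 dp, full precision carried).
Site B: N=144, proportions 0.0208333, 0.0625, 0.0277778, 0.0138889, 0.0208333, 0.0833333, 0.5208333, 0.0833333, 0.0902778, 0.0763889, giving 1−D = 0.6951196.
Difference = |0.7595663 − 0.6951196| = 0.0644467, i.e. 0.0644 to 4 decimal places.

0.0644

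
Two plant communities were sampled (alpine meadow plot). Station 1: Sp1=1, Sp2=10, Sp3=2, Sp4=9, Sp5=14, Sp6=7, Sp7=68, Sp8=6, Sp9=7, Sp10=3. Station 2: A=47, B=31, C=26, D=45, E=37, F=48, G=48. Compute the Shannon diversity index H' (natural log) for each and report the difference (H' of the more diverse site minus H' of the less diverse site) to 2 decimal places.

0.30

Station 1: N=127, proportions 0.0079, 0.0787, 0.0157, 0.0709, 0.1102, 0.0551, 0.5354, 0.0472, 0.0551, 0.0236, giving H' = 1.6210 (working shown to 4 dp, full precision carried).
Station 2: N=282, proportions 0.1667, 0.1099, 0.0922, 0.1596, 0.1312, 0.1702, 0.1702, giving H' = 1.9233.
Difference = |1.6210 − 1.9233| = 0.3023, i.e. 0.30 to 2 decimal places.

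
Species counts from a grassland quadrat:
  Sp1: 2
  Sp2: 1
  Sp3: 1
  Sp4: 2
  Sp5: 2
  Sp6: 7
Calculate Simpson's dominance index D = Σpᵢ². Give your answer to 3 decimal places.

Total N = 2+1+1+2+2+7 = 15, so the proportions are 0.13333, 0.06667, 0.06667, 0.13333, 0.13333, 0.46667 (working shown to 5 dp, full precision carried).
D = 0.13333² + 0.06667² + 0.06667² + 0.13333² + 0.13333² + 0.46667² = 0.01778 + 0.00444 + 0.00444 + 0.01778 + 0.01778 + 0.21778 = 0.28000.
To 3 decimal places, D = 0.280.

0.280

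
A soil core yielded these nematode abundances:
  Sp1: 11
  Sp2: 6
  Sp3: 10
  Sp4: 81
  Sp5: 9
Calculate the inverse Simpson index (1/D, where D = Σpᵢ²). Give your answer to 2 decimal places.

Total N = 11+6+10+81+9 = 117, so the proportions are 0.09402, 0.05128, 0.08547, 0.69231, 0.07692 (working shown to 5 dp, full precision carried).
D = 0.09402² + 0.05128² + 0.08547² + 0.69231² + 0.07692² = 0.00884 + 0.00263 + 0.00731 + 0.47929 + 0.00592 = 0.50398.
So 1/D = 1.9842, i.e. 1.98 to 2 decimal places.

1.98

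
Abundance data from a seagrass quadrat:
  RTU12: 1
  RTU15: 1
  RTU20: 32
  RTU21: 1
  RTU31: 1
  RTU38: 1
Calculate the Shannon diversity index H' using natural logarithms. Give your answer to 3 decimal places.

0.614

Total N = 1+1+32+1+1+1 = 37, so the proportions are 0.02703, 0.02703, 0.86486, 0.02703, 0.02703, 0.02703 (working shown to 5 dp, full precision carried).
Each pᵢ ln pᵢ term: 0.02703×(-3.61092)=-0.09759, 0.02703×(-3.61092)=-0.09759, 0.86486×(-0.14518)=-0.12556, 0.02703×(-3.61092)=-0.09759, 0.02703×(-3.61092)=-0.09759, 0.02703×(-3.61092)=-0.09759.
Sum = -0.61352, so H' = 0.614.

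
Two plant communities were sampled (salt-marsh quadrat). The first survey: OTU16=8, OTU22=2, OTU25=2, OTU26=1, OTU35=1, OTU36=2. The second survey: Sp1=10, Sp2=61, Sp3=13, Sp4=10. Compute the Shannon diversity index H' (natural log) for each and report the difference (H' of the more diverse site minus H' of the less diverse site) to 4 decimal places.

0.4420

The first survey: N=16, proportions 0.5, 0.125, 0.125, 0.0625, 0.0625, 0.125, giving H' = 1.4729378 (working shown to 7 dp, full precision carried).
The second survey: N=94, proportions 0.106383, 0.6489362, 0.1382979, 0.106383, giving H' = 1.0309613.
Difference = |1.4729378 − 1.0309613| = 0.4419765, i.e. 0.4420 to 4 decimal places.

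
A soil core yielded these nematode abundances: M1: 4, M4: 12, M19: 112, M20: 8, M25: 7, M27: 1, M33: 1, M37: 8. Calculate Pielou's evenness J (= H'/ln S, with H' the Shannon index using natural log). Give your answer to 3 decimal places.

Total N = 4+12+112+8+7+1+1+8 = 153, so the proportions are 0.02614, 0.07843, 0.73203, 0.05229, 0.04575, 0.00654, 0.00654, 0.05229 (working shown to 5 dp, full precision carried).
H' = −Σ pᵢ ln pᵢ = −((-0.09527) + (-0.19965) + (-0.22835) + (-0.15430) + (-0.14112) + (-0.03288) + (-0.03288) + (-0.15430)) = 1.03875.
With S = 8 species, ln S = 2.07944, so J = 1.03875/2.07944 = 0.49953, i.e. 0.500 to 3 decimal places.

0.500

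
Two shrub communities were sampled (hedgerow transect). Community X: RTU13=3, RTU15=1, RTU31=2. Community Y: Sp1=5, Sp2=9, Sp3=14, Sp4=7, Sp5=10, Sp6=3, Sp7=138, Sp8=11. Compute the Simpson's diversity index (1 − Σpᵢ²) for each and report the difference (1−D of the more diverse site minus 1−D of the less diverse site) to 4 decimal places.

Community X: N=6, proportions 0.5, 0.166667, 0.333333, giving 1−D = 0.611111 (working shown to 6 dp, full precision carried).
Community Y: N=197, proportions 0.025381, 0.045685, 0.071066, 0.035533, 0.050761, 0.015228, 0.700508, 0.055838, giving 1−D = 0.494318.
Difference = |0.611111 − 0.494318| = 0.116793, i.e. 0.1168 to 4 decimal places.

0.1168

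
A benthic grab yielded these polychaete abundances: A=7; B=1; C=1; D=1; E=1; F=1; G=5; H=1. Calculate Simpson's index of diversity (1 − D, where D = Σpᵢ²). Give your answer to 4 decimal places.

0.7531

Total N = 7+1+1+1+1+1+5+1 = 18, so the proportions are 0.388889, 0.055556, 0.055556, 0.055556, 0.055556, 0.055556, 0.277778, 0.055556 (working shown to 6 dp, full precision carried).
D = 0.388889² + 0.055556² + 0.055556² + 0.055556² + 0.055556² + 0.055556² + 0.277778² + 0.055556² = 0.151235 + 0.003086 + 0.003086 + 0.003086 + 0.003086 + 0.003086 + 0.077160 + 0.003086 = 0.246914.
So 1 − D = 0.753086, i.e. 0.7531 to 4 decimal places.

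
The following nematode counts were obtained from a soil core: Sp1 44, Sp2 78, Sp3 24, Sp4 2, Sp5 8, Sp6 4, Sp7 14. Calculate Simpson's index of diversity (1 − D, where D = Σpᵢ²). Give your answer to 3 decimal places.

0.707

Total N = 44+78+24+2+8+4+14 = 174, so the proportions are 0.25287, 0.44828, 0.13793, 0.01149, 0.04598, 0.02299, 0.08046 (working shown to 5 dp, full precision carried).
D = 0.25287² + 0.44828² + 0.13793² + 0.01149² + 0.04598² + 0.02299² + 0.08046² = 0.06395 + 0.20095 + 0.01902 + 0.00013 + 0.00211 + 0.00053 + 0.00647 = 0.29317.
So 1 − D = 0.70683, i.e. 0.707 to 3 decimal places.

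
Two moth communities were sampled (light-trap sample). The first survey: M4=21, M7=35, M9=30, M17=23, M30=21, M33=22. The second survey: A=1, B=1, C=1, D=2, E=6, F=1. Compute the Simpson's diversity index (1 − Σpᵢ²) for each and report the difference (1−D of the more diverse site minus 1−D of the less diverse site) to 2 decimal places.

The first survey: N=152, proportions 0.1382, 0.2303, 0.1974, 0.1513, 0.1382, 0.1447, giving 1−D = 0.8260 (working shown to 4 dp, full precision carried).
The second survey: N=12, proportions 0.0833, 0.0833, 0.0833, 0.1667, 0.5, 0.0833, giving 1−D = 0.6944.
Difference = |0.8260 − 0.6944| = 0.1316, i.e. 0.13 to 2 decimal places.

0.13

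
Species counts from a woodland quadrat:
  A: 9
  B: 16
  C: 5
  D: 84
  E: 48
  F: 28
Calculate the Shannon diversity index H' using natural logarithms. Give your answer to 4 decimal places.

1.4392

Total N = 9+16+5+84+48+28 = 190, so the proportions are 0.047368, 0.084211, 0.026316, 0.442105, 0.252632, 0.147368 (working shown to 6 dp, full precision carried).
Each pᵢ ln pᵢ term: 0.047368×(-3.049799)=-0.144464, 0.084211×(-2.474435)=-0.208374, 0.026316×(-3.637586)=-0.095726, 0.442105×(-0.816207)=-0.360850, 0.252632×(-1.375823)=-0.347576, 0.147368×(-1.914820)=-0.282184.
Sum = -1.439173, so H' = 1.4392.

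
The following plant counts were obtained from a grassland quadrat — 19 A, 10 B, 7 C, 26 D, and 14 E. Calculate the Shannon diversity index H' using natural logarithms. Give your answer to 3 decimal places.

1.512

Total N = 19+10+7+26+14 = 76, so the proportions are 0.25, 0.13158, 0.09211, 0.34211, 0.18421 (working shown to 5 dp, full precision carried).
Each pᵢ ln pᵢ term: 0.25×(-1.38629)=-0.34657, 0.13158×(-2.02815)=-0.26686, 0.09211×(-2.38482)=-0.21965, 0.34211×(-1.07264)=-0.36695, 0.18421×(-1.69168)=-0.31162.
Sum = -1.51167, so H' = 1.512.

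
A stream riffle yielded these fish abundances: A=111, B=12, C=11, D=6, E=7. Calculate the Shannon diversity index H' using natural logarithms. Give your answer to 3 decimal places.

Total N = 111+12+11+6+7 = 147, so the proportions are 0.7551, 0.08163, 0.07483, 0.04082, 0.04762 (working shown to 5 dp, full precision carried).
Each pᵢ ln pᵢ term: 0.7551×(-0.28090)=-0.21211, 0.08163×(-2.50553)=-0.20453, 0.07483×(-2.59254)=-0.19400, 0.04082×(-3.19867)=-0.13056, 0.04762×(-3.04452)=-0.14498.
Sum = -0.88618, so H' = 0.886.

0.886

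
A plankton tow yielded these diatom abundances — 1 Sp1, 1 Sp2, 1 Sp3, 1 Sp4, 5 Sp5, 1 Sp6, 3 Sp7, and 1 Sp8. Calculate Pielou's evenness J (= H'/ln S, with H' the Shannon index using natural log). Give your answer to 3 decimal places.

0.879

Total N = 1+1+1+1+5+1+3+1 = 14, so the proportions are 0.07143, 0.07143, 0.07143, 0.07143, 0.35714, 0.07143, 0.21429, 0.07143 (working shown to 5 dp, full precision carried).
H' = −Σ pᵢ ln pᵢ = −((-0.18850) + (-0.18850) + (-0.18850) + (-0.18850) + (-0.36772) + (-0.18850) + (-0.33010) + (-0.18850)) = 1.82884.
With S = 8 species, ln S = 2.07944, so J = 1.82884/2.07944 = 0.87949, i.e. 0.879 to 3 decimal places.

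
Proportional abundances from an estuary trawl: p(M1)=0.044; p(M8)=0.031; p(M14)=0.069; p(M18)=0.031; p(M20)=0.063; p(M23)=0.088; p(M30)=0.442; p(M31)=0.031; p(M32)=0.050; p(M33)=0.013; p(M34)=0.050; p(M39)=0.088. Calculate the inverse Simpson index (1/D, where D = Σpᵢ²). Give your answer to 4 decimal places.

D = 0.044² + 0.031² + 0.069² + 0.031² + 0.063² + 0.088² + 0.442² + 0.031² + 0.05² + 0.013² + 0.05² + 0.088² = 0.00193600 + 0.00096100 + 0.00476100 + 0.00096100 + 0.00396900 + 0.00774400 + 0.19536400 + 0.00096100 + 0.00250000 + 0.00016900 + 0.00250000 + 0.00774400 = 0.22957000 (working shown to 8 dp, full precision carried).
So 1/D = 4.355970, i.e. 4.3560 to 4 decimal places.

4.3560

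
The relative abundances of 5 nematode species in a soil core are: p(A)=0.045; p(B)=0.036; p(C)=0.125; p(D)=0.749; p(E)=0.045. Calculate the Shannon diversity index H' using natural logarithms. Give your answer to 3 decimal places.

0.875

Each pᵢ ln pᵢ term (working shown to 5 dp, full precision carried): 0.045×(-3.10109)=-0.13955, 0.036×(-3.32424)=-0.11967, 0.125×(-2.07944)=-0.25993, 0.749×(-0.28902)=-0.21647, 0.045×(-3.10109)=-0.13955.
Sum = -0.87517, so H' = 0.875.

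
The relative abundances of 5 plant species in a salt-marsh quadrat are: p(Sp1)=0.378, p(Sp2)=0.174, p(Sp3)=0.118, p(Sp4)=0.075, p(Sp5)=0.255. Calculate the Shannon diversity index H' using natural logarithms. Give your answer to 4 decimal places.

Each pᵢ ln pᵢ term (working shown to 6 dp, full precision carried): 0.378×(-0.972861)=-0.367741, 0.174×(-1.748700)=-0.304274, 0.118×(-2.137071)=-0.252174, 0.075×(-2.590267)=-0.194270, 0.255×(-1.366492)=-0.348455.
Sum = -1.466915, so H' = 1.4669.

1.4669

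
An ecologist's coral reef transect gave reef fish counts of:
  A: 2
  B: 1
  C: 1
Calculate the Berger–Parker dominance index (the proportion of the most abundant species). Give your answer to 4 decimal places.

0.5000

Total N = 2+1+1 = 4, so the proportions are 0.5, 0.25, 0.25 (working shown to 6 dp, full precision carried).
The largest proportion is 0.5, i.e. d = 0.5000 to 4 decimal places.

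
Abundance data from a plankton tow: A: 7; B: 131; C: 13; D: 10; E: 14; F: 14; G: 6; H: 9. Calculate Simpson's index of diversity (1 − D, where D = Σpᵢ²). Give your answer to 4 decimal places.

Total N = 7+131+13+10+14+14+6+9 = 204, so the proportions are 0.034314, 0.642157, 0.063725, 0.04902, 0.068627, 0.068627, 0.029412, 0.044118 (working shown to 6 dp, full precision carried).
D = 0.034314² + 0.642157² + 0.063725² + 0.04902² + 0.068627² + 0.068627² + 0.029412² + 0.044118² = 0.001177 + 0.412365 + 0.004061 + 0.002403 + 0.004710 + 0.004710 + 0.000865 + 0.001946 = 0.432238.
So 1 − D = 0.567762, i.e. 0.5678 to 4 decimal places.

0.5678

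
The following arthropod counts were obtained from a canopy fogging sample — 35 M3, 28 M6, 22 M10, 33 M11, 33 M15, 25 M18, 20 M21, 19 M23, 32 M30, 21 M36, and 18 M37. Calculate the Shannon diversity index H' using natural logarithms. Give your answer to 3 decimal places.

2.370

Total N = 35+28+22+33+33+25+20+19+32+21+18 = 286, so the proportions are 0.12238, 0.0979, 0.07692, 0.11538, 0.11538, 0.08741, 0.06993, 0.06643, 0.11189, 0.07343, 0.06294 (working shown to 5 dp, full precision carried).
Each pᵢ ln pᵢ term: 0.12238×(-2.10064)=-0.25707, 0.0979×(-2.32379)=-0.22750, 0.07692×(-2.56495)=-0.19730, 0.11538×(-2.15948)=-0.24917, 0.11538×(-2.15948)=-0.24917, 0.08741×(-2.43712)=-0.21303, 0.06993×(-2.66026)=-0.18603, 0.06643×(-2.71155)=-0.18014, 0.11189×(-2.19026)=-0.24506, 0.07343×(-2.61147)=-0.19175, 0.06294×(-2.76562)=-0.17406.
Sum = -2.37030, so H' = 2.370.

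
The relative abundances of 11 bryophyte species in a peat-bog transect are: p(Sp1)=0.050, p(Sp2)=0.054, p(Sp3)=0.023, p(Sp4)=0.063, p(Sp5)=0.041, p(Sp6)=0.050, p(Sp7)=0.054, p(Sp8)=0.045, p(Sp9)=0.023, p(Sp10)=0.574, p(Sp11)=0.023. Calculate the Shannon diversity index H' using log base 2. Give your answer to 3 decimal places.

Each pᵢ log₂ pᵢ term (working shown to 5 dp, full precision carried): 0.05×(-4.32193)=-0.21610, 0.054×(-4.21090)=-0.22739, 0.023×(-5.44222)=-0.12517, 0.063×(-3.98850)=-0.25128, 0.041×(-4.60823)=-0.18894, 0.05×(-4.32193)=-0.21610, 0.054×(-4.21090)=-0.22739, 0.045×(-4.47393)=-0.20133, 0.023×(-5.44222)=-0.12517, 0.574×(-0.80088)=-0.45970, 0.023×(-5.44222)=-0.12517.
Sum = -2.36373, so H' = 2.364.

2.364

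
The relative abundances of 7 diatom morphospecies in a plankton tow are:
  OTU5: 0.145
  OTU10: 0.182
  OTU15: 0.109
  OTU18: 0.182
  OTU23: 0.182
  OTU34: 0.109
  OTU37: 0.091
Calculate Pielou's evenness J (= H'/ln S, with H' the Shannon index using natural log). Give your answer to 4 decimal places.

0.9823

H' = −Σ pᵢ ln pᵢ = −((-0.279998) + (-0.310082) + (-0.241588) + (-0.310082) + (-0.310082) + (-0.241588) + (-0.218118)) = 1.911539 (working shown to 6 dp, full precision carried).
With S = 7 species, ln S = 1.945910, so J = 1.911539/1.945910 = 0.982337, i.e. 0.9823 to 4 decimal places.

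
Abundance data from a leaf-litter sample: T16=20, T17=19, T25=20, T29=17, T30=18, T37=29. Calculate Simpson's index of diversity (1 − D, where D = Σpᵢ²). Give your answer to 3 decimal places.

Total N = 20+19+20+17+18+29 = 123, so the proportions are 0.1626, 0.15447, 0.1626, 0.13821, 0.14634, 0.23577 (working shown to 5 dp, full precision carried).
D = 0.1626² + 0.15447² + 0.1626² + 0.13821² + 0.14634² + 0.23577² = 0.02644 + 0.02386 + 0.02644 + 0.01910 + 0.02142 + 0.05559 = 0.17285.
So 1 − D = 0.82715, i.e. 0.827 to 3 decimal places.

0.827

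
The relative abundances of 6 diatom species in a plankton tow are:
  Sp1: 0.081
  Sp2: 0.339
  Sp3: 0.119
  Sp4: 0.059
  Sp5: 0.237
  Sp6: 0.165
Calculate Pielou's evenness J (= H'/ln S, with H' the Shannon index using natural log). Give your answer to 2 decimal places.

0.91

H' = −Σ pᵢ ln pᵢ = −((-0.2036) + (-0.3667) + (-0.2533) + (-0.1670) + (-0.3412) + (-0.2973)) = 1.6291 (working shown to 4 dp, full precision carried).
With S = 6 species, ln S = 1.7918, so J = 1.6291/1.7918 = 0.9092, i.e. 0.91 to 2 decimal places.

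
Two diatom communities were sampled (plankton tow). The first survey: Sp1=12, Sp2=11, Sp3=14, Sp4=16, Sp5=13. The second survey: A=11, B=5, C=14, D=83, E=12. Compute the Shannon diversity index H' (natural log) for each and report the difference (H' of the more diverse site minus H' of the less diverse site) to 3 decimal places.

0.516

The first survey: N=66, proportions 0.181818, 0.166667, 0.212121, 0.242424, 0.19697, giving H' = 1.601044 (working shown to 6 dp, full precision carried).
The second survey: N=125, proportions 0.088, 0.04, 0.112, 0.664, 0.096, giving H' = 1.084686.
Difference = |1.601044 − 1.084686| = 0.516358, i.e. 0.516 to 3 decimal places.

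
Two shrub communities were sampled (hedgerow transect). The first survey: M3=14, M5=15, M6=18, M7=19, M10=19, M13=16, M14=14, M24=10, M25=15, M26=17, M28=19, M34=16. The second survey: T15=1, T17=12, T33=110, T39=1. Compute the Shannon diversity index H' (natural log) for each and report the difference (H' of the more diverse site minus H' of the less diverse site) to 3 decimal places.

The first survey: N=192, proportions 0.07292, 0.07812, 0.09375, 0.09896, 0.09896, 0.08333, 0.07292, 0.05208, 0.07812, 0.08854, 0.09896, 0.08333, giving H' = 2.47152 (working shown to 5 dp, full precision carried).
The second survey: N=124, proportions 0.00806, 0.09677, 0.8871, 0.00806, giving H' = 0.41003.
Difference = |2.47152 − 0.41003| = 2.06149, i.e. 2.061 to 3 decimal places.

2.061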